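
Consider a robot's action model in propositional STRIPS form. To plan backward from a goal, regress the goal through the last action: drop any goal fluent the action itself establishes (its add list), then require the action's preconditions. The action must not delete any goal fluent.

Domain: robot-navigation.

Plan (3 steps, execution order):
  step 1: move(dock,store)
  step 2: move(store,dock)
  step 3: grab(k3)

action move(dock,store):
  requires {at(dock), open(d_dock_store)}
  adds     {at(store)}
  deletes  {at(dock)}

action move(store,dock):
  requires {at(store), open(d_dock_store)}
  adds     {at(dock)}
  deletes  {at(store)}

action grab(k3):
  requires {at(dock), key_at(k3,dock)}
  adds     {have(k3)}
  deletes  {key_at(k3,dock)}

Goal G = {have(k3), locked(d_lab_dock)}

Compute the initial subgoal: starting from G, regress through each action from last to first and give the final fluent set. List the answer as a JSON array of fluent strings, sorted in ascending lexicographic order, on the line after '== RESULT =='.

Work backward from the goal:
  through step 3 (grab(k3)): drop {have(k3)}, keep {locked(d_lab_dock)}, require {at(dock), key_at(k3,dock)}
    → {at(dock), key_at(k3,dock), locked(d_lab_dock)}
  through step 2 (move(store,dock)): drop {at(dock)}, keep {key_at(k3,dock), locked(d_lab_dock)}, require {at(store), open(d_dock_store)}
    → {at(store), key_at(k3,dock), locked(d_lab_dock), open(d_dock_store)}
  through step 1 (move(dock,store)): drop {at(store)}, keep {key_at(k3,dock), locked(d_lab_dock), open(d_dock_store)}, require {at(dock), open(d_dock_store)}
    → {at(dock), key_at(k3,dock), locked(d_lab_dock), open(d_dock_store)}

== RESULT ==
["at(dock)", "key_at(k3,dock)", "locked(d_lab_dock)", "open(d_dock_store)"]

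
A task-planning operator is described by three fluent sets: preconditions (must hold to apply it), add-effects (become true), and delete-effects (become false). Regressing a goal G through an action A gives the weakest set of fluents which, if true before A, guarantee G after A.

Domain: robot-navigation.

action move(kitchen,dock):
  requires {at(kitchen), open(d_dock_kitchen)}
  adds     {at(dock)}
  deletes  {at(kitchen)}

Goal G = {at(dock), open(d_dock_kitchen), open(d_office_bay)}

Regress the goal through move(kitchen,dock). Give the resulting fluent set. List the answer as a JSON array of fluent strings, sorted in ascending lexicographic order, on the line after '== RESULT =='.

Regress:
  G ∩ del = {}  (empty — regression defined)
  G \ add = {at(dock), open(d_dock_kitchen), open(d_office_bay)} \ {at(dock)} = {open(d_dock_kitchen), open(d_office_bay)}
  ∪ pre   = {open(d_dock_kitchen), open(d_office_bay)} ∪ {at(kitchen), open(d_dock_kitchen)}
          = {at(kitchen), open(d_dock_kitchen), open(d_office_bay)}

== RESULT ==
["at(kitchen)", "open(d_dock_kitchen)", "open(d_office_bay)"]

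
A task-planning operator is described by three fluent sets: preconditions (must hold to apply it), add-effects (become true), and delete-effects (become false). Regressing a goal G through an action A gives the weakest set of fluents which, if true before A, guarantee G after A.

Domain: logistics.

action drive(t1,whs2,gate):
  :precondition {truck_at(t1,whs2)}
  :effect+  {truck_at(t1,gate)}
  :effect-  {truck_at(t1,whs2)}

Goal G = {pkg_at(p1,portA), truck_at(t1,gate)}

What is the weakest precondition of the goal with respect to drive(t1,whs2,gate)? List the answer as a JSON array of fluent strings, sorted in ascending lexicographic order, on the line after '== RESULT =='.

Compute (G \ add) ∪ pre:
  G ∩ del = {}  (empty — regression defined)
  G \ add = {pkg_at(p1,portA), truck_at(t1,gate)} \ {truck_at(t1,gate)} = {pkg_at(p1,portA)}
  ∪ pre   = {pkg_at(p1,portA)} ∪ {truck_at(t1,whs2)}
          = {pkg_at(p1,portA), truck_at(t1,whs2)}

== RESULT ==
["pkg_at(p1,portA)", "truck_at(t1,whs2)"]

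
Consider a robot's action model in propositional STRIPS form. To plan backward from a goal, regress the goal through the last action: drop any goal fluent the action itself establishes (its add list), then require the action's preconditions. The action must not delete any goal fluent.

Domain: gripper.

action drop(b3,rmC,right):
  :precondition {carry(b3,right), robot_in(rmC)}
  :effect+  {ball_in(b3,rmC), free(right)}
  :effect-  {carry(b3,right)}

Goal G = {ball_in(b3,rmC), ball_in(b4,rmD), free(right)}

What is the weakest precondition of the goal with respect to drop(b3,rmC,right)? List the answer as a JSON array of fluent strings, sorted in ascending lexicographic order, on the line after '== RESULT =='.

Regress:
  G ∩ del = {}  (empty — regression defined)
  G \ add = {ball_in(b3,rmC), ball_in(b4,rmD), free(right)} \ {ball_in(b3,rmC), free(right)} = {ball_in(b4,rmD)}
  ∪ pre   = {ball_in(b4,rmD)} ∪ {carry(b3,right), robot_in(rmC)}
          = {ball_in(b4,rmD), carry(b3,right), robot_in(rmC)}

== RESULT ==
["ball_in(b4,rmD)", "carry(b3,right)", "robot_in(rmC)"]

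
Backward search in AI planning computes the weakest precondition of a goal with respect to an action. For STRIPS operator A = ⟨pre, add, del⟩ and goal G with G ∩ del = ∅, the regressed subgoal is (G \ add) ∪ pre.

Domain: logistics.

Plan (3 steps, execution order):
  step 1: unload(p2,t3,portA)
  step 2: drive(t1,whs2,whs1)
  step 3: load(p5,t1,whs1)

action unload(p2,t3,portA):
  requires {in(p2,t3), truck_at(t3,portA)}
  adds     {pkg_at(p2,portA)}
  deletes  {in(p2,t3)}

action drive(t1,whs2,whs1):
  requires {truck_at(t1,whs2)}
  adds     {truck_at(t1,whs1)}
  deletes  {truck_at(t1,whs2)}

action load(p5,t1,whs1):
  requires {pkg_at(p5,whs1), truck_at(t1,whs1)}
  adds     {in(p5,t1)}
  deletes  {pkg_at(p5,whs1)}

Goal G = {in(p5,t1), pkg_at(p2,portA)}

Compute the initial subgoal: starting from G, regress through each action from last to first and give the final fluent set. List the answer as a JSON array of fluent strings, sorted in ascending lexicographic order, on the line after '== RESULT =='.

Regress step by step:
  through step 3 (load(p5,t1,whs1)): drop {in(p5,t1)}, keep {pkg_at(p2,portA)}, require {pkg_at(p5,whs1), truck_at(t1,whs1)}
    → {pkg_at(p2,portA), pkg_at(p5,whs1), truck_at(t1,whs1)}
  through step 2 (drive(t1,whs2,whs1)): drop {truck_at(t1,whs1)}, keep {pkg_at(p2,portA), pkg_at(p5,whs1)}, require {truck_at(t1,whs2)}
    → {pkg_at(p2,portA), pkg_at(p5,whs1), truck_at(t1,whs2)}
  through step 1 (unload(p2,t3,portA)): drop {pkg_at(p2,portA)}, keep {pkg_at(p5,whs1), truck_at(t1,whs2)}, require {in(p2,t3), truck_at(t3,portA)}
    → {in(p2,t3), pkg_at(p5,whs1), truck_at(t1,whs2), truck_at(t3,portA)}

== RESULT ==
["in(p2,t3)", "pkg_at(p5,whs1)", "truck_at(t1,whs2)", "truck_at(t3,portA)"]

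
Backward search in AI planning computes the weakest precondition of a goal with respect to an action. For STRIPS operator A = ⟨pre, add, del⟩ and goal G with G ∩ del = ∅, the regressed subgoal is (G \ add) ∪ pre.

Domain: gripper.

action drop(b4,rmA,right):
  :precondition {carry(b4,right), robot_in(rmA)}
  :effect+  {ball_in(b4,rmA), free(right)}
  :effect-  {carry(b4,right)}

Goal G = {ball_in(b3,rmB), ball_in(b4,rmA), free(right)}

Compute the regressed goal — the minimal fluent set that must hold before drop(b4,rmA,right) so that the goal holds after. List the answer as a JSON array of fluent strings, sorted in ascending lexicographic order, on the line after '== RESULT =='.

Regress:
  G ∩ del = {}  (empty — regression defined)
  G \ add = {ball_in(b3,rmB), ball_in(b4,rmA), free(right)} \ {ball_in(b4,rmA), free(right)} = {ball_in(b3,rmB)}
  ∪ pre   = {ball_in(b3,rmB)} ∪ {carry(b4,right), robot_in(rmA)}
          = {ball_in(b3,rmB), carry(b4,right), robot_in(rmA)}

== RESULT ==
["ball_in(b3,rmB)", "carry(b4,right)", "robot_in(rmA)"]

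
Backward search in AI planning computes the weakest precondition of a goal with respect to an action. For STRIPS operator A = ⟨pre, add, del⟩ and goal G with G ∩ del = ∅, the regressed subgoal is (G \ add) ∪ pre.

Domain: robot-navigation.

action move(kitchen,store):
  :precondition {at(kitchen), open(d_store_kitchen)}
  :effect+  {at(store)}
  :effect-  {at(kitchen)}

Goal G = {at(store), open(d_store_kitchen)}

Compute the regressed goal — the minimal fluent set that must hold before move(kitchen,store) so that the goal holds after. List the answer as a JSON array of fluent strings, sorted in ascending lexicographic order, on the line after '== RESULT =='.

Compute (G \ add) ∪ pre:
  G ∩ del = {}  (empty — regression defined)
  G \ add = {at(store), open(d_store_kitchen)} \ {at(store)} = {open(d_store_kitchen)}
  ∪ pre   = {open(d_store_kitchen)} ∪ {at(kitchen), open(d_store_kitchen)}
          = {at(kitchen), open(d_store_kitchen)}

== RESULT ==
["at(kitchen)", "open(d_store_kitchen)"]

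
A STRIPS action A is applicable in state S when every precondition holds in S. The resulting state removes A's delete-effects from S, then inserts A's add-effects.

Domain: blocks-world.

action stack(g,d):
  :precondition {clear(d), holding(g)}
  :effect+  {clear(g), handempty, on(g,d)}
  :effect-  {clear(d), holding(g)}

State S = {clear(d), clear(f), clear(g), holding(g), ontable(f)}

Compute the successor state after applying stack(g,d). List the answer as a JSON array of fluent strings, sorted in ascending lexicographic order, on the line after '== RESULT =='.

Compute (S \ del) ∪ add:
  pre ⊆ S: {clear(d), holding(g)} ⊆ S  — applicable
  S \ del = {clear(f), clear(g), ontable(f)}
  ∪ add   = {clear(f), clear(g), handempty, on(g,d), ontable(f)}

== RESULT ==
["clear(f)", "clear(g)", "handempty", "on(g,d)", "ontable(f)"]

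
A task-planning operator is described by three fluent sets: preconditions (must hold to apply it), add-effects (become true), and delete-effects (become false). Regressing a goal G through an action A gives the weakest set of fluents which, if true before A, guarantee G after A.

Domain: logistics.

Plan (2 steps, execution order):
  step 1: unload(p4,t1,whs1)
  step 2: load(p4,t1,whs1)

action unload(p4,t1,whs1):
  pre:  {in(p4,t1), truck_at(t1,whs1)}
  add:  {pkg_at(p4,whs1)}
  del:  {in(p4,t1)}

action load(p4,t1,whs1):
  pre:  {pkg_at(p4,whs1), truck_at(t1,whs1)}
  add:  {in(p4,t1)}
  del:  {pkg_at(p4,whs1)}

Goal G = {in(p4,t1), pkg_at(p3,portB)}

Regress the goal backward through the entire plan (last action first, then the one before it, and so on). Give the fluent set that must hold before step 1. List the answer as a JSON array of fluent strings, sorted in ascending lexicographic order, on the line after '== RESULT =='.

Regress step by step:
  through step 2 (load(p4,t1,whs1)): drop {in(p4,t1)}, keep {pkg_at(p3,portB)}, require {pkg_at(p4,whs1), truck_at(t1,whs1)}
    → {pkg_at(p3,portB), pkg_at(p4,whs1), truck_at(t1,whs1)}
  through step 1 (unload(p4,t1,whs1)): drop {pkg_at(p4,whs1)}, keep {pkg_at(p3,portB), truck_at(t1,whs1)}, require {in(p4,t1), truck_at(t1,whs1)}
    → {in(p4,t1), pkg_at(p3,portB), truck_at(t1,whs1)}

== RESULT ==
["in(p4,t1)", "pkg_at(p3,portB)", "truck_at(t1,whs1)"]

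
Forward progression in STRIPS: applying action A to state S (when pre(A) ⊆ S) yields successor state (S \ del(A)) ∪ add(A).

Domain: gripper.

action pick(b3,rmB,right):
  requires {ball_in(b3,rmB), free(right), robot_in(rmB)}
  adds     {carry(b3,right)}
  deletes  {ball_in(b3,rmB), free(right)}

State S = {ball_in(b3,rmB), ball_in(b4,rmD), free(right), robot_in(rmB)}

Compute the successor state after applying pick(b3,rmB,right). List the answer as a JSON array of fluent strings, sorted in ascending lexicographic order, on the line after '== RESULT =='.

Compute (S \ del) ∪ add:
  pre ⊆ S: {ball_in(b3,rmB), free(right), robot_in(rmB)} ⊆ S  — applicable
  S \ del = {ball_in(b4,rmD), robot_in(rmB)}
  ∪ add   = {ball_in(b4,rmD), carry(b3,right), robot_in(rmB)}

== RESULT ==
["ball_in(b4,rmD)", "carry(b3,right)", "robot_in(rmB)"]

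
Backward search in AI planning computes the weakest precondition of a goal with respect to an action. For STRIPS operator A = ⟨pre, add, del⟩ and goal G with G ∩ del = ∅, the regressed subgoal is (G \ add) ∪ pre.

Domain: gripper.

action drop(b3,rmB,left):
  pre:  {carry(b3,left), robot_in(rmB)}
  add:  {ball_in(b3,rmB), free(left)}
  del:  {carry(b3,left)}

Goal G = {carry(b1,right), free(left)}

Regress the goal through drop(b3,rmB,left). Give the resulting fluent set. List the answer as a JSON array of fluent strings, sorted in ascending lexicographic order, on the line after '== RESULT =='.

Compute (G \ add) ∪ pre:
  G ∩ del = {}  (empty — regression defined)
  G \ add = {carry(b1,right), free(left)} \ {ball_in(b3,rmB), free(left)} = {carry(b1,right)}
  ∪ pre   = {carry(b1,right)} ∪ {carry(b3,left), robot_in(rmB)}
          = {carry(b1,right), carry(b3,left), robot_in(rmB)}

== RESULT ==
["carry(b1,right)", "carry(b3,left)", "robot_in(rmB)"]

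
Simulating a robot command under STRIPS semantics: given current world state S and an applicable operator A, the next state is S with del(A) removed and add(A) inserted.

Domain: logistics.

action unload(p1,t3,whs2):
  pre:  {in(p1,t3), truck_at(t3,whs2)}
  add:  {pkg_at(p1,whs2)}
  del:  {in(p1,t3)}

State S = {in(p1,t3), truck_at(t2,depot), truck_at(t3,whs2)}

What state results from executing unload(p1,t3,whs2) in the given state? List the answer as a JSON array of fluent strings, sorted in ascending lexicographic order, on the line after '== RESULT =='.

Compute (S \ del) ∪ add:
  pre ⊆ S: {in(p1,t3), truck_at(t3,whs2)} ⊆ S  — applicable
  S \ del = {truck_at(t2,depot), truck_at(t3,whs2)}
  ∪ add   = {pkg_at(p1,whs2), truck_at(t2,depot), truck_at(t3,whs2)}

== RESULT ==
["pkg_at(p1,whs2)", "truck_at(t2,depot)", "truck_at(t3,whs2)"]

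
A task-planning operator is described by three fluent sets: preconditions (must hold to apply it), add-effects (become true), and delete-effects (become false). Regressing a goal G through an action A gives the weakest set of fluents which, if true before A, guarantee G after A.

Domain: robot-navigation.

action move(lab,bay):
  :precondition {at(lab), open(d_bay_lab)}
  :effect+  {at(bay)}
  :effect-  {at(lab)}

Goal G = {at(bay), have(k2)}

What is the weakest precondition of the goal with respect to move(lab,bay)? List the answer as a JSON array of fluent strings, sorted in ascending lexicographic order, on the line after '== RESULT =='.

Compute (G \ add) ∪ pre:
  G ∩ del = {}  (empty — regression defined)
  G \ add = {at(bay), have(k2)} \ {at(bay)} = {have(k2)}
  ∪ pre   = {have(k2)} ∪ {at(lab), open(d_bay_lab)}
          = {at(lab), have(k2), open(d_bay_lab)}

== RESULT ==
["at(lab)", "have(k2)", "open(d_bay_lab)"]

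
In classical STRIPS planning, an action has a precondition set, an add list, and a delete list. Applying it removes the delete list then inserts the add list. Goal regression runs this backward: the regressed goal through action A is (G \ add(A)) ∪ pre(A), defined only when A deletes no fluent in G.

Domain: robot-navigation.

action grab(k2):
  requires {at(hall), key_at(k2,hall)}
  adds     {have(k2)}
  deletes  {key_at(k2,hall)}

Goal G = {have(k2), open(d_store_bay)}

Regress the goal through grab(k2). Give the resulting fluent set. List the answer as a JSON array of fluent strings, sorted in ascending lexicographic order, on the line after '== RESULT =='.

Compute (G \ add) ∪ pre:
  G ∩ del = {}  (empty — regression defined)
  G \ add = {have(k2), open(d_store_bay)} \ {have(k2)} = {open(d_store_bay)}
  ∪ pre   = {open(d_store_bay)} ∪ {at(hall), key_at(k2,hall)}
          = {at(hall), key_at(k2,hall), open(d_store_bay)}

== RESULT ==
["at(hall)", "key_at(k2,hall)", "open(d_store_bay)"]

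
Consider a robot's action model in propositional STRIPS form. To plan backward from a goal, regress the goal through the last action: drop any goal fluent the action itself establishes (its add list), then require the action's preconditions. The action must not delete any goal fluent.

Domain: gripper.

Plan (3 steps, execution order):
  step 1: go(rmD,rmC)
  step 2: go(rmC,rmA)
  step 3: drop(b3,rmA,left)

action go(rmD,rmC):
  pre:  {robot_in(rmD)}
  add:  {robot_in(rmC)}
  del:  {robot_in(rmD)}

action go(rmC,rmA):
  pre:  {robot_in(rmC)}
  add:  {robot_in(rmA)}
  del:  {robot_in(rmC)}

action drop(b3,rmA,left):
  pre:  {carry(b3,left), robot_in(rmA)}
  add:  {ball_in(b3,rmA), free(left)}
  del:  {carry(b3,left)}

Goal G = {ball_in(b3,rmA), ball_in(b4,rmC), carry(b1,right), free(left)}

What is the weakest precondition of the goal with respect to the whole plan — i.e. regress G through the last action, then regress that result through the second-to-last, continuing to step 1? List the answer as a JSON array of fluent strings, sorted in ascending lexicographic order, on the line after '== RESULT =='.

Regress step by step:
  through step 3 (drop(b3,rmA,left)): drop {ball_in(b3,rmA), free(left)}, keep {ball_in(b4,rmC), carry(b1,right)}, require {carry(b3,left), robot_in(rmA)}
    → {ball_in(b4,rmC), carry(b1,right), carry(b3,left), robot_in(rmA)}
  through step 2 (go(rmC,rmA)): drop {robot_in(rmA)}, keep {ball_in(b4,rmC), carry(b1,right), carry(b3,left)}, require {robot_in(rmC)}
    → {ball_in(b4,rmC), carry(b1,right), carry(b3,left), robot_in(rmC)}
  through step 1 (go(rmD,rmC)): drop {robot_in(rmC)}, keep {ball_in(b4,rmC), carry(b1,right), carry(b3,left)}, require {robot_in(rmD)}
    → {ball_in(b4,rmC), carry(b1,right), carry(b3,left), robot_in(rmD)}

== RESULT ==
["ball_in(b4,rmC)", "carry(b1,right)", "carry(b3,left)", "robot_in(rmD)"]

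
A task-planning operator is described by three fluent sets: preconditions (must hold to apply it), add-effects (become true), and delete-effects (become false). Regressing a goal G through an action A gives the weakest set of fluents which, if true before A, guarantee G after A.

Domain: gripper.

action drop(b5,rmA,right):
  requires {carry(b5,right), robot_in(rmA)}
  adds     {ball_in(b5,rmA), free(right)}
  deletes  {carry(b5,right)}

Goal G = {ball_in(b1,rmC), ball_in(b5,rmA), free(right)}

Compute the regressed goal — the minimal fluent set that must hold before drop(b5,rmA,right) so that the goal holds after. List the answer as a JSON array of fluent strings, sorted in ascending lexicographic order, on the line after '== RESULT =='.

Compute (G \ add) ∪ pre:
  G ∩ del = {}  (empty — regression defined)
  G \ add = {ball_in(b1,rmC), ball_in(b5,rmA), free(right)} \ {ball_in(b5,rmA), free(right)} = {ball_in(b1,rmC)}
  ∪ pre   = {ball_in(b1,rmC)} ∪ {carry(b5,right), robot_in(rmA)}
          = {ball_in(b1,rmC), carry(b5,right), robot_in(rmA)}

== RESULT ==
["ball_in(b1,rmC)", "carry(b5,right)", "robot_in(rmA)"]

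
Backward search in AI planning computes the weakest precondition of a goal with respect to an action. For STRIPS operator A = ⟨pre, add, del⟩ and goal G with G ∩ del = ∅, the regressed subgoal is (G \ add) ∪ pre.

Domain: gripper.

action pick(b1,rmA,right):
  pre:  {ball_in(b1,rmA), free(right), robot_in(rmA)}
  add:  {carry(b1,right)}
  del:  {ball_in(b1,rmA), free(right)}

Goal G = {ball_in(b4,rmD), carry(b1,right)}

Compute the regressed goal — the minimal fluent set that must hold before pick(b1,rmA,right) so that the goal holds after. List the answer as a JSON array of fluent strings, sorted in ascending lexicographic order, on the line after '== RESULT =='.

Regress:
  G ∩ del = {}  (empty — regression defined)
  G \ add = {ball_in(b4,rmD), carry(b1,right)} \ {carry(b1,right)} = {ball_in(b4,rmD)}
  ∪ pre   = {ball_in(b4,rmD)} ∪ {ball_in(b1,rmA), free(right), robot_in(rmA)}
          = {ball_in(b1,rmA), ball_in(b4,rmD), free(right), robot_in(rmA)}

== RESULT ==
["ball_in(b1,rmA)", "ball_in(b4,rmD)", "free(right)", "robot_in(rmA)"]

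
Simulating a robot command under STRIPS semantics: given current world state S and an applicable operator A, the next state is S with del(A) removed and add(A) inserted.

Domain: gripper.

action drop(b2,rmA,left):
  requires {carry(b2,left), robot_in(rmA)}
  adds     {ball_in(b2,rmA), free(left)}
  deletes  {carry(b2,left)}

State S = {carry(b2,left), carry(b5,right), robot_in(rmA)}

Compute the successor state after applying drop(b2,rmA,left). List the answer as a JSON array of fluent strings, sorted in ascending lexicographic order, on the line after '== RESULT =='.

Compute (S \ del) ∪ add:
  pre ⊆ S: {carry(b2,left), robot_in(rmA)} ⊆ S  — applicable
  S \ del = {carry(b5,right), robot_in(rmA)}
  ∪ add   = {ball_in(b2,rmA), carry(b5,right), free(left), robot_in(rmA)}

== RESULT ==
["ball_in(b2,rmA)", "carry(b5,right)", "free(left)", "robot_in(rmA)"]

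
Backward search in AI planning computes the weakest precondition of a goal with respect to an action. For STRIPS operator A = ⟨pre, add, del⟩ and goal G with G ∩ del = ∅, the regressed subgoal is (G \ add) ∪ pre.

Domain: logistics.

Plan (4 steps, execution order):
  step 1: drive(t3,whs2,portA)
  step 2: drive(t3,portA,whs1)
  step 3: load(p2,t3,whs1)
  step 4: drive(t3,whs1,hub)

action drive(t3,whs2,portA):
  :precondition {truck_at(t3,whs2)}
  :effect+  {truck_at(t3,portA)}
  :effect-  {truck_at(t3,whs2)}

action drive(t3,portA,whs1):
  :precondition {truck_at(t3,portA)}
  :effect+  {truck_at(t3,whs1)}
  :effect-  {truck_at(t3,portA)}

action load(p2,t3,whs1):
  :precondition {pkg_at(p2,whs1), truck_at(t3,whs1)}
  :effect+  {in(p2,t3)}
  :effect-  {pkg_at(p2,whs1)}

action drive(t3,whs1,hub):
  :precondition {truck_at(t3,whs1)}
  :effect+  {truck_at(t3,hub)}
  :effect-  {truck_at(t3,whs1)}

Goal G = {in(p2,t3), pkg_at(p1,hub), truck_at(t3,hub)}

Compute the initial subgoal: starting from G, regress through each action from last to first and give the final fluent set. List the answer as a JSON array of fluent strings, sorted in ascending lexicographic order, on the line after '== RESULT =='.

Work backward from the goal:
  through step 4 (drive(t3,whs1,hub)): drop {truck_at(t3,hub)}, keep {in(p2,t3), pkg_at(p1,hub)}, require {truck_at(t3,whs1)}
    → {in(p2,t3), pkg_at(p1,hub), truck_at(t3,whs1)}
  through step 3 (load(p2,t3,whs1)): drop {in(p2,t3)}, keep {pkg_at(p1,hub), truck_at(t3,whs1)}, require {pkg_at(p2,whs1), truck_at(t3,whs1)}
    → {pkg_at(p1,hub), pkg_at(p2,whs1), truck_at(t3,whs1)}
  through step 2 (drive(t3,portA,whs1)): drop {truck_at(t3,whs1)}, keep {pkg_at(p1,hub), pkg_at(p2,whs1)}, require {truck_at(t3,portA)}
    → {pkg_at(p1,hub), pkg_at(p2,whs1), truck_at(t3,portA)}
  through step 1 (drive(t3,whs2,portA)): drop {truck_at(t3,portA)}, keep {pkg_at(p1,hub), pkg_at(p2,whs1)}, require {truck_at(t3,whs2)}
    → {pkg_at(p1,hub), pkg_at(p2,whs1), truck_at(t3,whs2)}

== RESULT ==
["pkg_at(p1,hub)", "pkg_at(p2,whs1)", "truck_at(t3,whs2)"]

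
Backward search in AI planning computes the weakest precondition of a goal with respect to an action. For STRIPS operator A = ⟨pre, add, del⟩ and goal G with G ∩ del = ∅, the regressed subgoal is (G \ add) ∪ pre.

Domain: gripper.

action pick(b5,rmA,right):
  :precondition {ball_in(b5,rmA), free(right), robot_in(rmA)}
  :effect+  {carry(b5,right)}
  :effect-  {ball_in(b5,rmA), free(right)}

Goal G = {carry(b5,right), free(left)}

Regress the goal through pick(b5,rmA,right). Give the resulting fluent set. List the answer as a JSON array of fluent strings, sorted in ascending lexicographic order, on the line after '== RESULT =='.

Regress:
  G ∩ del = {}  (empty — regression defined)
  G \ add = {carry(b5,right), free(left)} \ {carry(b5,right)} = {free(left)}
  ∪ pre   = {free(left)} ∪ {ball_in(b5,rmA), free(right), robot_in(rmA)}
          = {ball_in(b5,rmA), free(left), free(right), robot_in(rmA)}

== RESULT ==
["ball_in(b5,rmA)", "free(left)", "free(right)", "robot_in(rmA)"]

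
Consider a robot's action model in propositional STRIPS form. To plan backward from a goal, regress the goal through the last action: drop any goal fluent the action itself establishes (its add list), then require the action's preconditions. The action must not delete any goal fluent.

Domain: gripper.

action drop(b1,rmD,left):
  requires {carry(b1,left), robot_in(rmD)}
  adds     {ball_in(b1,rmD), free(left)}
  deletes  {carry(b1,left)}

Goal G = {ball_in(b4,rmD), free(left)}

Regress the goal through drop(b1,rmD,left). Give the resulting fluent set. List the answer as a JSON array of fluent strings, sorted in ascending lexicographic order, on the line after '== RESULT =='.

Regress:
  G ∩ del = {}  (empty — regression defined)
  G \ add = {ball_in(b4,rmD), free(left)} \ {ball_in(b1,rmD), free(left)} = {ball_in(b4,rmD)}
  ∪ pre   = {ball_in(b4,rmD)} ∪ {carry(b1,left), robot_in(rmD)}
          = {ball_in(b4,rmD), carry(b1,left), robot_in(rmD)}

== RESULT ==
["ball_in(b4,rmD)", "carry(b1,left)", "robot_in(rmD)"]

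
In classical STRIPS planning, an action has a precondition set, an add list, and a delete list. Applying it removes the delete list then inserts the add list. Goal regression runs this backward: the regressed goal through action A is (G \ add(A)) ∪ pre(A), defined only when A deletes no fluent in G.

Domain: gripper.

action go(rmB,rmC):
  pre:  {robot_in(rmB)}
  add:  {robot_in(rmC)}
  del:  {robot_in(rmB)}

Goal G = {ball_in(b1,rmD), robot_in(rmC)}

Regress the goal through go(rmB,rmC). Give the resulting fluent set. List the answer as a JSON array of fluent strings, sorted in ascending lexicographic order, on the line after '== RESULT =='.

Regress:
  G ∩ del = {}  (empty — regression defined)
  G \ add = {ball_in(b1,rmD), robot_in(rmC)} \ {robot_in(rmC)} = {ball_in(b1,rmD)}
  ∪ pre   = {ball_in(b1,rmD)} ∪ {robot_in(rmB)}
          = {ball_in(b1,rmD), robot_in(rmB)}

== RESULT ==
["ball_in(b1,rmD)", "robot_in(rmB)"]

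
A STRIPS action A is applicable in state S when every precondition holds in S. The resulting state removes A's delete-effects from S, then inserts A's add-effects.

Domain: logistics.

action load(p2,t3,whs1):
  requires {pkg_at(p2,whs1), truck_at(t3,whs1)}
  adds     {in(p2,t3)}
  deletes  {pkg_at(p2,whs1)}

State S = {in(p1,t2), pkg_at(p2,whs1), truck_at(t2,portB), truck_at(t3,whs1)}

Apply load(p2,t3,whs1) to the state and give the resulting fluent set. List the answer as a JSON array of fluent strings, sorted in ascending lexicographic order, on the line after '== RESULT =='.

Progress:
  pre ⊆ S: {pkg_at(p2,whs1), truck_at(t3,whs1)} ⊆ S  — applicable
  S \ del = {in(p1,t2), truck_at(t2,portB), truck_at(t3,whs1)}
  ∪ add   = {in(p1,t2), in(p2,t3), truck_at(t2,portB), truck_at(t3,whs1)}

== RESULT ==
["in(p1,t2)", "in(p2,t3)", "truck_at(t2,portB)", "truck_at(t3,whs1)"]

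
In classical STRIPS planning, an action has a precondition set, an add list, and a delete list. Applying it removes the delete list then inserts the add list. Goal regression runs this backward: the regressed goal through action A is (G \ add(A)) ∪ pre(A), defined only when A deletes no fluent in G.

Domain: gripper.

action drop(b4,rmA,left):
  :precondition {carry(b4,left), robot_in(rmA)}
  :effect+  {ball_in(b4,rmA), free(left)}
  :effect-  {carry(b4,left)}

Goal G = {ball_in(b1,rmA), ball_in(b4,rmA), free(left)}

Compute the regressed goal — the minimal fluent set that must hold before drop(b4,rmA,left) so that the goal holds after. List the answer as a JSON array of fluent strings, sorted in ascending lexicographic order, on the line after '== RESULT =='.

Compute (G \ add) ∪ pre:
  G ∩ del = {}  (empty — regression defined)
  G \ add = {ball_in(b1,rmA), ball_in(b4,rmA), free(left)} \ {ball_in(b4,rmA), free(left)} = {ball_in(b1,rmA)}
  ∪ pre   = {ball_in(b1,rmA)} ∪ {carry(b4,left), robot_in(rmA)}
          = {ball_in(b1,rmA), carry(b4,left), robot_in(rmA)}

== RESULT ==
["ball_in(b1,rmA)", "carry(b4,left)", "robot_in(rmA)"]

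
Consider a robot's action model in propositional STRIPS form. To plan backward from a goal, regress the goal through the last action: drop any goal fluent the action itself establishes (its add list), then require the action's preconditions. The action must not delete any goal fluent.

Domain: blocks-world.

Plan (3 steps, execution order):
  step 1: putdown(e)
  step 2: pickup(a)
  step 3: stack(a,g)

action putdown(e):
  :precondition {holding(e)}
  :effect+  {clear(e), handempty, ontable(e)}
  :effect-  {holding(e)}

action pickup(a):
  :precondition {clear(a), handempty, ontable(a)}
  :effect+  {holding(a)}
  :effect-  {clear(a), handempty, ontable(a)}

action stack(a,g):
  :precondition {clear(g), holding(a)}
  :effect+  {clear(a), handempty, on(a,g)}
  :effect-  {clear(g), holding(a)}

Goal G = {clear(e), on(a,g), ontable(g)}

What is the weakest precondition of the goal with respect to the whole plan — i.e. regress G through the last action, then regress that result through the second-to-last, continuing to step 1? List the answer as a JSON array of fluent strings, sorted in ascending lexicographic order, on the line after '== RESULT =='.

Work backward from the goal:
  through step 3 (stack(a,g)): drop {on(a,g)}, keep {clear(e), ontable(g)}, require {clear(g), holding(a)}
    → {clear(e), clear(g), holding(a), ontable(g)}
  through step 2 (pickup(a)): drop {holding(a)}, keep {clear(e), clear(g), ontable(g)}, require {clear(a), handempty, ontable(a)}
    → {clear(a), clear(e), clear(g), handempty, ontable(a), ontable(g)}
  through step 1 (putdown(e)): drop {clear(e), handempty}, keep {clear(a), clear(g), ontable(a), ontable(g)}, require {holding(e)}
    → {clear(a), clear(g), holding(e), ontable(a), ontable(g)}

== RESULT ==
["clear(a)", "clear(g)", "holding(e)", "ontable(a)", "ontable(g)"]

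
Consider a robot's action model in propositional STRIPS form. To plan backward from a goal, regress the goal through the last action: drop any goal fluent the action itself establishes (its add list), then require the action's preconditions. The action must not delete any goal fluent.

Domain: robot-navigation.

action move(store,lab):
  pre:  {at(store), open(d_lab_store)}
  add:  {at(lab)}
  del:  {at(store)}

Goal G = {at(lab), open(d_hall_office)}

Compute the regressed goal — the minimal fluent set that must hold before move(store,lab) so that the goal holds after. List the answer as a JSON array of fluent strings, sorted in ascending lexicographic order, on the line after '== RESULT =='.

Regress:
  G ∩ del = {}  (empty — regression defined)
  G \ add = {at(lab), open(d_hall_office)} \ {at(lab)} = {open(d_hall_office)}
  ∪ pre   = {open(d_hall_office)} ∪ {at(store), open(d_lab_store)}
          = {at(store), open(d_hall_office), open(d_lab_store)}

== RESULT ==
["at(store)", "open(d_hall_office)", "open(d_lab_store)"]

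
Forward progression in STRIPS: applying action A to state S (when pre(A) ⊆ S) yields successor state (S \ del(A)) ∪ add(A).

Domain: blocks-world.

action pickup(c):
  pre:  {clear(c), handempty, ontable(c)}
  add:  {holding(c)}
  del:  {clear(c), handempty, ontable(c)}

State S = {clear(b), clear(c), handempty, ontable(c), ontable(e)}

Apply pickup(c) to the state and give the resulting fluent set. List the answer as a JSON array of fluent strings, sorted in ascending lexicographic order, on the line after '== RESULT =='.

Progress:
  pre ⊆ S: {clear(c), handempty, ontable(c)} ⊆ S  — applicable
  S \ del = {clear(b), ontable(e)}
  ∪ add   = {clear(b), holding(c), ontable(e)}

== RESULT ==
["clear(b)", "holding(c)", "ontable(e)"]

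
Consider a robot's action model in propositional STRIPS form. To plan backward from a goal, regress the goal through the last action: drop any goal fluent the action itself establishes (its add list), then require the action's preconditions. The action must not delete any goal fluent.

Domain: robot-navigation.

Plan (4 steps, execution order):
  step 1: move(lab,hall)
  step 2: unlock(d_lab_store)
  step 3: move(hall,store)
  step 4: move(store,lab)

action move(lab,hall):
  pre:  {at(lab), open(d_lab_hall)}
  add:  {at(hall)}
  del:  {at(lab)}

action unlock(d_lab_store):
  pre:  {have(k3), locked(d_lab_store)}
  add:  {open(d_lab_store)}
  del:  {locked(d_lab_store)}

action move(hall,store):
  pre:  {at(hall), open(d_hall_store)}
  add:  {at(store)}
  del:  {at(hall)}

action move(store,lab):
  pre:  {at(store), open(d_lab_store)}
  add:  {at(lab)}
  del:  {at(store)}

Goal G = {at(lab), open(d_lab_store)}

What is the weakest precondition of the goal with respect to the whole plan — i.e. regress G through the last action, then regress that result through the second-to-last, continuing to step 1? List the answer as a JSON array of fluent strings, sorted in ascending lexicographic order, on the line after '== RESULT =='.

Regress step by step:
  through step 4 (move(store,lab)): drop {at(lab)}, keep {open(d_lab_store)}, require {at(store), open(d_lab_store)}
    → {at(store), open(d_lab_store)}
  through step 3 (move(hall,store)): drop {at(store)}, keep {open(d_lab_store)}, require {at(hall), open(d_hall_store)}
    → {at(hall), open(d_hall_store), open(d_lab_store)}
  through step 2 (unlock(d_lab_store)): drop {open(d_lab_store)}, keep {at(hall), open(d_hall_store)}, require {have(k3), locked(d_lab_store)}
    → {at(hall), have(k3), locked(d_lab_store), open(d_hall_store)}
  through step 1 (move(lab,hall)): drop {at(hall)}, keep {have(k3), locked(d_lab_store), open(d_hall_store)}, require {at(lab), open(d_lab_hall)}
    → {at(lab), have(k3), locked(d_lab_store), open(d_hall_store), open(d_lab_hall)}

== RESULT ==
["at(lab)", "have(k3)", "locked(d_lab_store)", "open(d_hall_store)", "open(d_lab_hall)"]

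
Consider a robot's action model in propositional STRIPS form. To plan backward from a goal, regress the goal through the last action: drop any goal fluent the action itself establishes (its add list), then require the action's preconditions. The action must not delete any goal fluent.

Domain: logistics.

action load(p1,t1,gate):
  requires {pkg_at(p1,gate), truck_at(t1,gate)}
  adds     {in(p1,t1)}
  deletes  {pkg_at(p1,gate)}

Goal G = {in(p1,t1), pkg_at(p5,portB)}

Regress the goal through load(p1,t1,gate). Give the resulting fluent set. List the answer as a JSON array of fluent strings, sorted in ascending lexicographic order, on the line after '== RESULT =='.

Regress:
  G ∩ del = {}  (empty — regression defined)
  G \ add = {in(p1,t1), pkg_at(p5,portB)} \ {in(p1,t1)} = {pkg_at(p5,portB)}
  ∪ pre   = {pkg_at(p5,portB)} ∪ {pkg_at(p1,gate), truck_at(t1,gate)}
          = {pkg_at(p1,gate), pkg_at(p5,portB), truck_at(t1,gate)}

== RESULT ==
["pkg_at(p1,gate)", "pkg_at(p5,portB)", "truck_at(t1,gate)"]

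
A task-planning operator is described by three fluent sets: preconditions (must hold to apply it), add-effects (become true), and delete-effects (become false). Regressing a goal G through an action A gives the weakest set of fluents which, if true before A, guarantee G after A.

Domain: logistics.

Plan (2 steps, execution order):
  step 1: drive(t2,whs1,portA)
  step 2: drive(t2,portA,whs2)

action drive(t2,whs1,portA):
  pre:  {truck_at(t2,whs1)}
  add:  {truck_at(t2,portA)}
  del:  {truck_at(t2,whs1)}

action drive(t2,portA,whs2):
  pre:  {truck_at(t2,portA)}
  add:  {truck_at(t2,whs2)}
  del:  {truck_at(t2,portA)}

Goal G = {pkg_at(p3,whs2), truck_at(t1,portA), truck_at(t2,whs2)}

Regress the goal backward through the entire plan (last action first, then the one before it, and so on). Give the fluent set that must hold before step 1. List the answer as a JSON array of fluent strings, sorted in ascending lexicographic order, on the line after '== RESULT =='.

Regress step by step:
  through step 2 (drive(t2,portA,whs2)): drop {truck_at(t2,whs2)}, keep {pkg_at(p3,whs2), truck_at(t1,portA)}, require {truck_at(t2,portA)}
    → {pkg_at(p3,whs2), truck_at(t1,portA), truck_at(t2,portA)}
  through step 1 (drive(t2,whs1,portA)): drop {truck_at(t2,portA)}, keep {pkg_at(p3,whs2), truck_at(t1,portA)}, require {truck_at(t2,whs1)}
    → {pkg_at(p3,whs2), truck_at(t1,portA), truck_at(t2,whs1)}

== RESULT ==
["pkg_at(p3,whs2)", "truck_at(t1,portA)", "truck_at(t2,whs1)"]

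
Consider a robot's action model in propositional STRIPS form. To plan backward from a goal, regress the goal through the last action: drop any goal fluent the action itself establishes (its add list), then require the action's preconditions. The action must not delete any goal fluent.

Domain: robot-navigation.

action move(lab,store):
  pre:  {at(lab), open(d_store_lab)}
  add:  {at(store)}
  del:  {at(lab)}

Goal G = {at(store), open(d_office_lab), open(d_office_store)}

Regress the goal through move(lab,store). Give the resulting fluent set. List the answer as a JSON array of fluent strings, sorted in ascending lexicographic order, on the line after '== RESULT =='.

Compute (G \ add) ∪ pre:
  G ∩ del = {}  (empty — regression defined)
  G \ add = {at(store), open(d_office_lab), open(d_office_store)} \ {at(store)} = {open(d_office_lab), open(d_office_store)}
  ∪ pre   = {open(d_office_lab), open(d_office_store)} ∪ {at(lab), open(d_store_lab)}
          = {at(lab), open(d_office_lab), open(d_office_store), open(d_store_lab)}

== RESULT ==
["at(lab)", "open(d_office_lab)", "open(d_office_store)", "open(d_store_lab)"]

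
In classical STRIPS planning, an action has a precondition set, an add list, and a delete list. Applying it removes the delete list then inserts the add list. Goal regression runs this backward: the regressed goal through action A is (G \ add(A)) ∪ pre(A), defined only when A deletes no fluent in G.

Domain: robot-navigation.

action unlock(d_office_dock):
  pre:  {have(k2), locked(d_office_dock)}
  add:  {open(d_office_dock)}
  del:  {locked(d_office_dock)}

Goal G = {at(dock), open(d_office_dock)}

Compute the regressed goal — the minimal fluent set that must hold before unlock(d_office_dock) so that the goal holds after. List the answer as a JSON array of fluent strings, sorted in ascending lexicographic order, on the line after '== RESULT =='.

Regress:
  G ∩ del = {}  (empty — regression defined)
  G \ add = {at(dock), open(d_office_dock)} \ {open(d_office_dock)} = {at(dock)}
  ∪ pre   = {at(dock)} ∪ {have(k2), locked(d_office_dock)}
          = {at(dock), have(k2), locked(d_office_dock)}

== RESULT ==
["at(dock)", "have(k2)", "locked(d_office_dock)"]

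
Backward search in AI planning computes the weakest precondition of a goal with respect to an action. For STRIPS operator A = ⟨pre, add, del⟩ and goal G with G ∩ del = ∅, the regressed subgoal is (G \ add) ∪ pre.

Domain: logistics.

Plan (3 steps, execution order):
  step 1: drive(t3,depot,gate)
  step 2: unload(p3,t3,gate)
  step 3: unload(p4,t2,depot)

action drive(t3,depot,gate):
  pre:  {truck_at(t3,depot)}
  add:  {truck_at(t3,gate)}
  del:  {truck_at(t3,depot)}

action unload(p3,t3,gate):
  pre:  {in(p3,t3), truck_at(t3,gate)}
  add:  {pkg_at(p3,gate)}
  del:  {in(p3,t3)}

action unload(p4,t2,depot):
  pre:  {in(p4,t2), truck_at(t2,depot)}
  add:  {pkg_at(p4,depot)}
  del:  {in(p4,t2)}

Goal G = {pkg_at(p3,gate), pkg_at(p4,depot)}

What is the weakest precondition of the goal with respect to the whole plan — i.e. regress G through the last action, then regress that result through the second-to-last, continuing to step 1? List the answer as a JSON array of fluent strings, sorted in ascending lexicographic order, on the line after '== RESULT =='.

Regress step by step:
  through step 3 (unload(p4,t2,depot)): drop {pkg_at(p4,depot)}, keep {pkg_at(p3,gate)}, require {in(p4,t2), truck_at(t2,depot)}
    → {in(p4,t2), pkg_at(p3,gate), truck_at(t2,depot)}
  through step 2 (unload(p3,t3,gate)): drop {pkg_at(p3,gate)}, keep {in(p4,t2), truck_at(t2,depot)}, require {in(p3,t3), truck_at(t3,gate)}
    → {in(p3,t3), in(p4,t2), truck_at(t2,depot), truck_at(t3,gate)}
  through step 1 (drive(t3,depot,gate)): drop {truck_at(t3,gate)}, keep {in(p3,t3), in(p4,t2), truck_at(t2,depot)}, require {truck_at(t3,depot)}
    → {in(p3,t3), in(p4,t2), truck_at(t2,depot), truck_at(t3,depot)}

== RESULT ==
["in(p3,t3)", "in(p4,t2)", "truck_at(t2,depot)", "truck_at(t3,depot)"]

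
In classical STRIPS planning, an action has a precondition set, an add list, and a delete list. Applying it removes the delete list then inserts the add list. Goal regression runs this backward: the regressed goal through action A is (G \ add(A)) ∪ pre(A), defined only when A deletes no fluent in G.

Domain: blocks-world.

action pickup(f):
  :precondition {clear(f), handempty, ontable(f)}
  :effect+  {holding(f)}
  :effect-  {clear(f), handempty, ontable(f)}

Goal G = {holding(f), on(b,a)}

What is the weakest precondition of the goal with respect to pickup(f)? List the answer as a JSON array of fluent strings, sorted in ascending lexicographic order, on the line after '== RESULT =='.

Regress:
  G ∩ del = {}  (empty — regression defined)
  G \ add = {holding(f), on(b,a)} \ {holding(f)} = {on(b,a)}
  ∪ pre   = {on(b,a)} ∪ {clear(f), handempty, ontable(f)}
          = {clear(f), handempty, on(b,a), ontable(f)}

== RESULT ==
["clear(f)", "handempty", "on(b,a)", "ontable(f)"]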